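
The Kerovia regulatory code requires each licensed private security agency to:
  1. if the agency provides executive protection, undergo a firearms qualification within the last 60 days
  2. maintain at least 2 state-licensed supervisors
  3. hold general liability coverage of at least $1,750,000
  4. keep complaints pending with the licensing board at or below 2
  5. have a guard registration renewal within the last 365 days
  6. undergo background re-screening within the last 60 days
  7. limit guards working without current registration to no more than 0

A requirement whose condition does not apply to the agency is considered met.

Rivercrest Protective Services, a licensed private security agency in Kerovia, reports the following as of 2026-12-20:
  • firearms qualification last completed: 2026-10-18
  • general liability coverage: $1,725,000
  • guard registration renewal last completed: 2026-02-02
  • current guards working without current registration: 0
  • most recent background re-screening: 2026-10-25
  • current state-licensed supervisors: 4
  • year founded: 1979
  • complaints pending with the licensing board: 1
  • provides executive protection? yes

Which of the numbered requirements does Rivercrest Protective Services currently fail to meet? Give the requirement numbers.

1, 3

1. condition 'provides executive protection' holds; firearms qualification 63 days ago vs limit 60 → not met
2. state-licensed supervisors 4 ≥ 2 → met
3. general liability coverage $1,725,000 < $1,750,000 → not met
4. complaints pending with the licensing board 1 ≤ 2 → met
5. guard registration renewal 321 days ago vs limit 365 → met
6. background re-screening 56 days ago vs limit 60 → met
7. guards working without current registration 0 ≤ 0 → met
Not met: 1, 3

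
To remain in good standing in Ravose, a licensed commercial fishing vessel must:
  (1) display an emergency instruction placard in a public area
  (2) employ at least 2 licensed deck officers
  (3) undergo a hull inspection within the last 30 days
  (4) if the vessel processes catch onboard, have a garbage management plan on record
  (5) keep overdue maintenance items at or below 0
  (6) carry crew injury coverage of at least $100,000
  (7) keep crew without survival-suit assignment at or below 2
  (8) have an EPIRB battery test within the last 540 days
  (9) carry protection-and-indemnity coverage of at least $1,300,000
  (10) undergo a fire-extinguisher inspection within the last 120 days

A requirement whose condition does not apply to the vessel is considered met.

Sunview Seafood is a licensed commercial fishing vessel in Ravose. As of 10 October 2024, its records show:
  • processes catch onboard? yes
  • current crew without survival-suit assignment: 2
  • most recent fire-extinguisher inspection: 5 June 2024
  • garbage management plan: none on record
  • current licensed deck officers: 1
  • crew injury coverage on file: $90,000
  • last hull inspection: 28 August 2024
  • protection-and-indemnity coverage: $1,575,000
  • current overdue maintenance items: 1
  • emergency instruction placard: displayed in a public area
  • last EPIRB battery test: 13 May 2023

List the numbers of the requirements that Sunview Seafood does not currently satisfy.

2, 3, 4, 5, 6, 10

1. emergency instruction placard present → met
2. licensed deck officers 1 < 2 → not met
3. hull inspection 43 days ago vs limit 30 → not met
4. condition 'processes catch onboard' holds; garbage management plan absent → not met
5. overdue maintenance items 1 > 0 → not met
6. crew injury coverage $90,000 < $100,000 → not met
7. crew without survival-suit assignment 2 ≤ 2 → met
8. EPIRB battery test 516 days ago vs limit 540 → met
9. protection-and-indemnity coverage $1,575,000 ≥ $1,300,000 → met
10. fire-extinguisher inspection 127 days ago vs limit 120 → not met
Not met: 2, 3, 4, 5, 6, 10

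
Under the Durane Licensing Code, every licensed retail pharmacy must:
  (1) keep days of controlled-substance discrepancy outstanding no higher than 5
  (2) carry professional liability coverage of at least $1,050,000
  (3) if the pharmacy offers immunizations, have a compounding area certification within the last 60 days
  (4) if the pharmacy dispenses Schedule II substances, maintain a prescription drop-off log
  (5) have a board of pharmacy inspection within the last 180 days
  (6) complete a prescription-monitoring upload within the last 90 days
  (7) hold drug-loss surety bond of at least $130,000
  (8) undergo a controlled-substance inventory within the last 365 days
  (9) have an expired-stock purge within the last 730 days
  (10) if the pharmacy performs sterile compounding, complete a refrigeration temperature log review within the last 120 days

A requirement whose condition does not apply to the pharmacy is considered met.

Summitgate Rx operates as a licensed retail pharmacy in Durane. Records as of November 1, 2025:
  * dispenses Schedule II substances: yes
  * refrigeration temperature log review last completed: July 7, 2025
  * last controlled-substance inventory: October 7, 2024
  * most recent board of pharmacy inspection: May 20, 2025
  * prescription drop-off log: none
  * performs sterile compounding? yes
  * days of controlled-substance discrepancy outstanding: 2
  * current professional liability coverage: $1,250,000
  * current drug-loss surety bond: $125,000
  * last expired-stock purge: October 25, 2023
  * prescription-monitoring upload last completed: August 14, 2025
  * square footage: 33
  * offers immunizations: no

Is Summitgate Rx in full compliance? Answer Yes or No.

1. days of controlled-substance discrepancy outstanding 2 ≤ 5 → met
2. professional liability coverage $1,250,000 ≥ $1,050,000 → met
3. condition 'offers immunizations' does not hold → requirement n/a → met
4. condition 'dispenses Schedule II substances' holds; prescription drop-off log absent → not met
5. board of pharmacy inspection 165 days ago vs limit 180 → met
6. prescription-monitoring upload 79 days ago vs limit 90 → met
7. drug-loss surety bond $125,000 < $130,000 → not met
8. controlled-substance inventory 390 days ago vs limit 365 → not met
9. expired-stock purge 738 days ago vs limit 730 → not met
10. condition 'performs sterile compounding' holds; refrigeration temperature log review 117 days ago vs limit 120 → met
Not met: 4, 7, 8, 9

No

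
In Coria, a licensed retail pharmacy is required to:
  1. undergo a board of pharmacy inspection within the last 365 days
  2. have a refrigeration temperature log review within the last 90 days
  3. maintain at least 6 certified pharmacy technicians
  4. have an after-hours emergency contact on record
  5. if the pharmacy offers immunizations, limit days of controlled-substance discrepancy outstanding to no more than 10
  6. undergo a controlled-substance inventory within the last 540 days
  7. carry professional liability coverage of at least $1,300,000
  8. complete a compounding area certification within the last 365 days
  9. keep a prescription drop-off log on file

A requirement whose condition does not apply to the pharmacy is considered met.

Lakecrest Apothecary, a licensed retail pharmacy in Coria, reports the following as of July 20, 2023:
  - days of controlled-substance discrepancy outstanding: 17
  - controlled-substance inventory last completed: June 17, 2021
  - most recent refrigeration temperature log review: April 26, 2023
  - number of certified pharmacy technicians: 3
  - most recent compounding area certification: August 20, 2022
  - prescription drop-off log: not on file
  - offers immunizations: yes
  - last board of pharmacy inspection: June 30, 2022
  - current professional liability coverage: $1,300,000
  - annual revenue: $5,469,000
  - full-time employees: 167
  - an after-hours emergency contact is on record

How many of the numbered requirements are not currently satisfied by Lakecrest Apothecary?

1. board of pharmacy inspection 385 days ago vs limit 365 → not met
2. refrigeration temperature log review 85 days ago vs limit 90 → met
3. certified pharmacy technicians 3 < 6 → not met
4. after-hours emergency contact present → met
5. condition 'offers immunizations' holds; days of controlled-substance discrepancy outstanding 17 > 10 → not met
6. controlled-substance inventory 763 days ago vs limit 540 → not met
7. professional liability coverage $1,300,000 ≥ $1,300,000 → met
8. compounding area certification 334 days ago vs limit 365 → met
9. prescription drop-off log absent → not met
Not met: 5 of 9

5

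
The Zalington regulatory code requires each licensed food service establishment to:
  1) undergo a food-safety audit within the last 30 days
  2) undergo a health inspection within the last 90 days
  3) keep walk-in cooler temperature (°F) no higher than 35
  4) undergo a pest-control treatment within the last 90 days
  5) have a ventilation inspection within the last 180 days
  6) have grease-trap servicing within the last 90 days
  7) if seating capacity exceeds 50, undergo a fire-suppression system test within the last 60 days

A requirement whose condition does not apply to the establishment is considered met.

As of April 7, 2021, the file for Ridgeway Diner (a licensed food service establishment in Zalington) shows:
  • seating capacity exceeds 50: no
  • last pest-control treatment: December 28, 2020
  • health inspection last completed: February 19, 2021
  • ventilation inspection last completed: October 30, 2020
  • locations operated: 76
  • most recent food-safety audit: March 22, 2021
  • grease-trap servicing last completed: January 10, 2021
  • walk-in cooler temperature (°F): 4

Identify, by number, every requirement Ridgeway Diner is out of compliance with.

4

1. food-safety audit 16 days ago vs limit 30 → met
2. health inspection 47 days ago vs limit 90 → met
3. walk-in cooler temperature (°F) 4 ≤ 35 → met
4. pest-control treatment 100 days ago vs limit 90 → not met
5. ventilation inspection 159 days ago vs limit 180 → met
6. grease-trap servicing 87 days ago vs limit 90 → met
7. condition 'seating capacity exceeds 50' does not hold → requirement n/a → met
Not met: 4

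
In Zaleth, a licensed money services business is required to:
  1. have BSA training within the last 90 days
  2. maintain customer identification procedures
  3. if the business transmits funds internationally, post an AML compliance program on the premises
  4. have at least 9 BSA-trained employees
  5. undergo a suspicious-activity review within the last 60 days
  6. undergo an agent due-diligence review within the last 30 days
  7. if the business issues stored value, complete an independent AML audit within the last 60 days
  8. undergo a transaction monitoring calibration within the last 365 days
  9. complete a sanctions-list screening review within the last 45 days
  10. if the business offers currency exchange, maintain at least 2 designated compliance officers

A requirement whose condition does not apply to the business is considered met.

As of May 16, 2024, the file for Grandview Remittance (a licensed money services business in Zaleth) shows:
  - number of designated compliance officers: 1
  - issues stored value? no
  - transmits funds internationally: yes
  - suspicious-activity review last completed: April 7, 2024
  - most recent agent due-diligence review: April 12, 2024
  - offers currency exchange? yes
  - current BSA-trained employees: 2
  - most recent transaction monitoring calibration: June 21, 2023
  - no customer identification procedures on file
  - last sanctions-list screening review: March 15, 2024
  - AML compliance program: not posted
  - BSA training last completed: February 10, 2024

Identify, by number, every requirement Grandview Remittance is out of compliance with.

1. BSA training 96 days ago vs limit 90 → not met
2. customer identification procedures absent → not met
3. condition 'transmits funds internationally' holds; AML compliance program absent → not met
4. BSA-trained employees 2 < 9 → not met
5. suspicious-activity review 39 days ago vs limit 60 → met
6. agent due-diligence review 34 days ago vs limit 30 → not met
7. condition 'issues stored value' does not hold → requirement n/a → met
8. transaction monitoring calibration 330 days ago vs limit 365 → met
9. sanctions-list screening review 62 days ago vs limit 45 → not met
10. condition 'offers currency exchange' holds; designated compliance officers 1 < 2 → not met
Not met: 1, 2, 3, 4, 6, 9, 10

1, 2, 3, 4, 6, 9, 10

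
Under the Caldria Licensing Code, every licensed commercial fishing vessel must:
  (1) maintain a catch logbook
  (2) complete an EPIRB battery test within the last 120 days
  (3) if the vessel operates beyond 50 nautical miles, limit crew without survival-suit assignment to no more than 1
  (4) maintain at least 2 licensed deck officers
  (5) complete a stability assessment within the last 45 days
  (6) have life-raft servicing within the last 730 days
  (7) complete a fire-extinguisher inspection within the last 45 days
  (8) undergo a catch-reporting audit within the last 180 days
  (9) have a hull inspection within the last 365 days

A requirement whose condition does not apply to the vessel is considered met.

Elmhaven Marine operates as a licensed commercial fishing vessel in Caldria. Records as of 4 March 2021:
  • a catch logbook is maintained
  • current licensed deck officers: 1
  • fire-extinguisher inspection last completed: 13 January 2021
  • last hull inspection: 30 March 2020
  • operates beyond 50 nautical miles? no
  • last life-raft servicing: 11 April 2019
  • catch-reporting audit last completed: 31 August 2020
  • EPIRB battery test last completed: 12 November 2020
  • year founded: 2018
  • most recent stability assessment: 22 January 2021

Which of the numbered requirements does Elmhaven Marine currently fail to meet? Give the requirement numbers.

4, 7, 8

1. catch logbook present → met
2. EPIRB battery test 112 days ago vs limit 120 → met
3. condition 'operates beyond 50 nautical miles' does not hold → requirement n/a → met
4. licensed deck officers 1 < 2 → not met
5. stability assessment 41 days ago vs limit 45 → met
6. life-raft servicing 693 days ago vs limit 730 → met
7. fire-extinguisher inspection 50 days ago vs limit 45 → not met
8. catch-reporting audit 185 days ago vs limit 180 → not met
9. hull inspection 339 days ago vs limit 365 → met
Not met: 4, 7, 8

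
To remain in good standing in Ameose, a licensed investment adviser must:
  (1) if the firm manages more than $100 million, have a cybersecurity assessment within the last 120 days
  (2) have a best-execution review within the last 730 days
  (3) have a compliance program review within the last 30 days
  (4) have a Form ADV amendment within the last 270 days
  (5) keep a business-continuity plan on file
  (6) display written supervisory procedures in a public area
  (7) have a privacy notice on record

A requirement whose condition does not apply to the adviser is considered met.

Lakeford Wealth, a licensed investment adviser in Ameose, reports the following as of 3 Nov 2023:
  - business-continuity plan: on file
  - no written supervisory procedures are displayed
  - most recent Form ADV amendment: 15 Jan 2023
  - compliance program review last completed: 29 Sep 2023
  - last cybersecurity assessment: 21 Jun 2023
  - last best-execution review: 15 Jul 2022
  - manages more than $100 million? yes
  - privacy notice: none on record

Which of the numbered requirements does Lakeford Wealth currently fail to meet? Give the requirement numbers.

1, 3, 4, 6, 7

1. condition 'manages more than $100 million' holds; cybersecurity assessment 135 days ago vs limit 120 → not met
2. best-execution review 476 days ago vs limit 730 → met
3. compliance program review 35 days ago vs limit 30 → not met
4. Form ADV amendment 292 days ago vs limit 270 → not met
5. business-continuity plan present → met
6. written supervisory procedures absent → not met
7. privacy notice absent → not met
Not met: 1, 3, 4, 6, 7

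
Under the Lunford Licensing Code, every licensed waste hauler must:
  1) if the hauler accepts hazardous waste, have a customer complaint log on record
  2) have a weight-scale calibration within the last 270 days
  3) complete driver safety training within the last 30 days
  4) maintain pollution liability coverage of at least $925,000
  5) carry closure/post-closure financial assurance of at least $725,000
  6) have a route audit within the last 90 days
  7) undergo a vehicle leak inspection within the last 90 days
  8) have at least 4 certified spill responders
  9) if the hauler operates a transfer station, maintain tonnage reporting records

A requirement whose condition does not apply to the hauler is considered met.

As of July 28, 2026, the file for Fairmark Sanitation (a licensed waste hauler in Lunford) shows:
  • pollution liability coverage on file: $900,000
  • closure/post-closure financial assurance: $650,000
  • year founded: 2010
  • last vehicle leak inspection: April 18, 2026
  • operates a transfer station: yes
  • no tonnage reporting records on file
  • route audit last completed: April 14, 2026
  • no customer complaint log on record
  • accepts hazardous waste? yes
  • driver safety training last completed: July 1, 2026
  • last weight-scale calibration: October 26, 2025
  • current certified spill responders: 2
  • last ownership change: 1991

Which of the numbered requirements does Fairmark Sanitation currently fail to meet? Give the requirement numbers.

1, 2, 4, 5, 6, 7, 8, 9

1. condition 'accepts hazardous waste' holds; customer complaint log absent → not met
2. weight-scale calibration 275 days ago vs limit 270 → not met
3. driver safety training 27 days ago vs limit 30 → met
4. pollution liability coverage $900,000 < $925,000 → not met
5. closure/post-closure financial assurance $650,000 < $725,000 → not met
6. route audit 105 days ago vs limit 90 → not met
7. vehicle leak inspection 101 days ago vs limit 90 → not met
8. certified spill responders 2 < 4 → not met
9. condition 'operates a transfer station' holds; tonnage reporting records absent → not met
Not met: 1, 2, 4, 5, 6, 7, 8, 9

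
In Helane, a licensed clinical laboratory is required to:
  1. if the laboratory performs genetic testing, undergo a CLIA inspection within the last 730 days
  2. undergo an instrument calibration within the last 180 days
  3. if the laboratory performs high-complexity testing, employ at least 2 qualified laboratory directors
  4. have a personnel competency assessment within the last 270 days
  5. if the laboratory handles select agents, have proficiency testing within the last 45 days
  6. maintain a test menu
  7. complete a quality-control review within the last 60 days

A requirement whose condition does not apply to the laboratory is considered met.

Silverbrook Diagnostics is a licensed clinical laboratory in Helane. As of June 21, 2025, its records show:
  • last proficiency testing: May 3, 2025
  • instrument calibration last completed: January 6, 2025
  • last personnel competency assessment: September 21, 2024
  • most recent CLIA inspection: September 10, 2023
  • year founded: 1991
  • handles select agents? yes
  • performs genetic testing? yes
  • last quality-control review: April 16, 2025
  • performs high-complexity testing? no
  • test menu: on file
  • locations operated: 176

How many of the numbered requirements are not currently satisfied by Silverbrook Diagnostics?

1. condition 'performs genetic testing' holds; CLIA inspection 650 days ago vs limit 730 → met
2. instrument calibration 166 days ago vs limit 180 → met
3. condition 'performs high-complexity testing' does not hold → requirement n/a → met
4. personnel competency assessment 273 days ago vs limit 270 → not met
5. condition 'handles select agents' holds; proficiency testing 49 days ago vs limit 45 → not met
6. test menu present → met
7. quality-control review 66 days ago vs limit 60 → not met
Not met: 3 of 7

3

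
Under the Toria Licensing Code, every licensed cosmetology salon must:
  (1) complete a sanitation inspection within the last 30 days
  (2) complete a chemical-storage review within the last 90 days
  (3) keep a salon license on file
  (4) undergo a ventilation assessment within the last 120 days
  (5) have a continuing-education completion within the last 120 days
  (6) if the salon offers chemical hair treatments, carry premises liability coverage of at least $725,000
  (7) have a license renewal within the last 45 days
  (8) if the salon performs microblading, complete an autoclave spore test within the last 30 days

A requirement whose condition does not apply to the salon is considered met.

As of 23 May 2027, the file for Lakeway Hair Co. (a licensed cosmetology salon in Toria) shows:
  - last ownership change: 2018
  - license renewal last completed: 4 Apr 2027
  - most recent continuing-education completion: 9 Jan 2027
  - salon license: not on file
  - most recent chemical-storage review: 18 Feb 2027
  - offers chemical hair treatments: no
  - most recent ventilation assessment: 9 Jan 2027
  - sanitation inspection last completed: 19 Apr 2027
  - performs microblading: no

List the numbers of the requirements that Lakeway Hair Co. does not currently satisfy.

1, 2, 3, 4, 5, 7

1. sanitation inspection 34 days ago vs limit 30 → not met
2. chemical-storage review 94 days ago vs limit 90 → not met
3. salon license absent → not met
4. ventilation assessment 134 days ago vs limit 120 → not met
5. continuing-education completion 134 days ago vs limit 120 → not met
6. condition 'offers chemical hair treatments' does not hold → requirement n/a → met
7. license renewal 49 days ago vs limit 45 → not met
8. condition 'performs microblading' does not hold → requirement n/a → met
Not met: 1, 2, 3, 4, 5, 7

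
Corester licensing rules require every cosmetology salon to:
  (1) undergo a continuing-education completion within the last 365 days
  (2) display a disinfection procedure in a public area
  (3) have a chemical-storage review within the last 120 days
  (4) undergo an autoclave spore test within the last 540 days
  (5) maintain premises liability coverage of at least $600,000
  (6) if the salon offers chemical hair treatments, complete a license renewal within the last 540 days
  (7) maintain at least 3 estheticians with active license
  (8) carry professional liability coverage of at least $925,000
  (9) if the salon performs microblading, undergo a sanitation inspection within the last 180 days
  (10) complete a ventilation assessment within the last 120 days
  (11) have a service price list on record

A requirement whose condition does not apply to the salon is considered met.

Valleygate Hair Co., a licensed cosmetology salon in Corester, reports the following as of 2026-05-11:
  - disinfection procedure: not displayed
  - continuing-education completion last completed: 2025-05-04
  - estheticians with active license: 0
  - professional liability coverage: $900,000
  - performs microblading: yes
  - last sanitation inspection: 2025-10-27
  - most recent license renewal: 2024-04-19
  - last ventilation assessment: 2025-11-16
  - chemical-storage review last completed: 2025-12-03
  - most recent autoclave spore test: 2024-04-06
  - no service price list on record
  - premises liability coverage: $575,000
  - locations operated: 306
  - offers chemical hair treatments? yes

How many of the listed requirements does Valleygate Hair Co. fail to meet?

11

1. continuing-education completion 372 days ago vs limit 365 → not met
2. disinfection procedure absent → not met
3. chemical-storage review 159 days ago vs limit 120 → not met
4. autoclave spore test 765 days ago vs limit 540 → not met
5. premises liability coverage $575,000 < $600,000 → not met
6. condition 'offers chemical hair treatments' holds; license renewal 752 days ago vs limit 540 → not met
7. estheticians with active license 0 < 3 → not met
8. professional liability coverage $900,000 < $925,000 → not met
9. condition 'performs microblading' holds; sanitation inspection 196 days ago vs limit 180 → not met
10. ventilation assessment 176 days ago vs limit 120 → not met
11. service price list absent → not met
Not met: 11 of 11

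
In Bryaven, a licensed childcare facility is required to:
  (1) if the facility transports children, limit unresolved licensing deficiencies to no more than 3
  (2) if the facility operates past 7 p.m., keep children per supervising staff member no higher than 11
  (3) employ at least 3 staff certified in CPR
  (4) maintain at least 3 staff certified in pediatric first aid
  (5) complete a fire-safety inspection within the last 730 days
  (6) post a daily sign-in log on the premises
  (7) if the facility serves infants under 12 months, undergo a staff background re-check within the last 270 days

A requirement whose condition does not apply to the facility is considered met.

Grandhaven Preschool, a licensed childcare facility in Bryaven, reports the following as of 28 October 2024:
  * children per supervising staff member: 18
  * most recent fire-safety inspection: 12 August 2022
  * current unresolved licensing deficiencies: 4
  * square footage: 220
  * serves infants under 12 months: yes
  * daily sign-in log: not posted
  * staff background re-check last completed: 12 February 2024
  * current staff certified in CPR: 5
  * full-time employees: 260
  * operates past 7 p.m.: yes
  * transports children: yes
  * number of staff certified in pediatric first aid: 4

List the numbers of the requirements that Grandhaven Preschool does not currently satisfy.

1. condition 'transports children' holds; unresolved licensing deficiencies 4 > 3 → not met
2. condition 'operates past 7 p.m.' holds; children per supervising staff member 18 > 11 → not met
3. staff certified in CPR 5 ≥ 3 → met
4. staff certified in pediatric first aid 4 ≥ 3 → met
5. fire-safety inspection 808 days ago vs limit 730 → not met
6. daily sign-in log absent → not met
7. condition 'serves infants under 12 months' holds; staff background re-check 259 days ago vs limit 270 → met
Not met: 1, 2, 5, 6

1, 2, 5, 6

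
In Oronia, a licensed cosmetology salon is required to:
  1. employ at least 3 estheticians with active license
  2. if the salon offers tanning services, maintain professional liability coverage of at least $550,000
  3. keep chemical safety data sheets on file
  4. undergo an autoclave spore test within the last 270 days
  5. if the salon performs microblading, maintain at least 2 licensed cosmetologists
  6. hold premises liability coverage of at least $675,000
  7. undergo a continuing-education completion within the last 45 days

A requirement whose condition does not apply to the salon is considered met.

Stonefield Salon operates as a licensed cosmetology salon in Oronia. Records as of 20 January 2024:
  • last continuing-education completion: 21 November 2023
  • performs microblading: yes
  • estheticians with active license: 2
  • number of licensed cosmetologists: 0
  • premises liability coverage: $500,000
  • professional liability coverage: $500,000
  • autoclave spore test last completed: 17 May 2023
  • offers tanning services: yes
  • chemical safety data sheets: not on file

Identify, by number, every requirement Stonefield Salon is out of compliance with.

1, 2, 3, 5, 6, 7

1. estheticians with active license 2 < 3 → not met
2. condition 'offers tanning services' holds; professional liability coverage $500,000 < $550,000 → not met
3. chemical safety data sheets absent → not met
4. autoclave spore test 248 days ago vs limit 270 → met
5. condition 'performs microblading' holds; licensed cosmetologists 0 < 2 → not met
6. premises liability coverage $500,000 < $675,000 → not met
7. continuing-education completion 60 days ago vs limit 45 → not met
Not met: 1, 2, 3, 5, 6, 7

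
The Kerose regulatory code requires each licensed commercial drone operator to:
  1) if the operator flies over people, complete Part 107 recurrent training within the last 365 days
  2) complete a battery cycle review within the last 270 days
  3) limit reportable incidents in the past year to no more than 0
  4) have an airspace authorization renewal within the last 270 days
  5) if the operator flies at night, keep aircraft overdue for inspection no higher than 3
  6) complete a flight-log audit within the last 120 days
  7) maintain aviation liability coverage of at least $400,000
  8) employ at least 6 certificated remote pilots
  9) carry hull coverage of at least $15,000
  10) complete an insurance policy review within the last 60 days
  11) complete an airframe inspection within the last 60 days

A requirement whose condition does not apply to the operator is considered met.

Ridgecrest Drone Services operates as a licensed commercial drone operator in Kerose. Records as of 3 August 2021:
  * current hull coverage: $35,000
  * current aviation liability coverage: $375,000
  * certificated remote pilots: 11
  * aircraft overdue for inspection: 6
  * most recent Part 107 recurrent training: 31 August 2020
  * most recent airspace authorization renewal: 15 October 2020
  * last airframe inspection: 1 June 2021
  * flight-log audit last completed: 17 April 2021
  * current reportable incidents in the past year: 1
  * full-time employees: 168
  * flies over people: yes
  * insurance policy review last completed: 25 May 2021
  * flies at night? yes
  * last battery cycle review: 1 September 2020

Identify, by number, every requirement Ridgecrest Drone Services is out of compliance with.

1. condition 'flies over people' holds; Part 107 recurrent training 337 days ago vs limit 365 → met
2. battery cycle review 336 days ago vs limit 270 → not met
3. reportable incidents in the past year 1 > 0 → not met
4. airspace authorization renewal 292 days ago vs limit 270 → not met
5. condition 'flies at night' holds; aircraft overdue for inspection 6 > 3 → not met
6. flight-log audit 108 days ago vs limit 120 → met
7. aviation liability coverage $375,000 < $400,000 → not met
8. certificated remote pilots 11 ≥ 6 → met
9. hull coverage $35,000 ≥ $15,000 → met
10. insurance policy review 70 days ago vs limit 60 → not met
11. airframe inspection 63 days ago vs limit 60 → not met
Not met: 2, 3, 4, 5, 7, 10, 11

2, 3, 4, 5, 7, 10, 11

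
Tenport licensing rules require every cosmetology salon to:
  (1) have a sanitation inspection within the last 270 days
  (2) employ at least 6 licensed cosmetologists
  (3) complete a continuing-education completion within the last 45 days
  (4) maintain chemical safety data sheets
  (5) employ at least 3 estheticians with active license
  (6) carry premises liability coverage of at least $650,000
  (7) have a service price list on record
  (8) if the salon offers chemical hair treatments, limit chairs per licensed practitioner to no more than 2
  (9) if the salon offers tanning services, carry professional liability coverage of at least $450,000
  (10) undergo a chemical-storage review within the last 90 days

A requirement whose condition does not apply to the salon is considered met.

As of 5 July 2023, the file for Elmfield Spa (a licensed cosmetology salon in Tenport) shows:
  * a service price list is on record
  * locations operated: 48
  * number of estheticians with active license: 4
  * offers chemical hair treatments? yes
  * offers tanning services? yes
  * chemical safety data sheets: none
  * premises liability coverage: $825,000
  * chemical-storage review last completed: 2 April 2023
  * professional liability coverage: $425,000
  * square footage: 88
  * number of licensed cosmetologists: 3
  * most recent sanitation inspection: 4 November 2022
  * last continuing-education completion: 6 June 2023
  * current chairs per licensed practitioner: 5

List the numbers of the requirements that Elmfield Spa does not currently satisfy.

2, 4, 8, 9, 10

1. sanitation inspection 243 days ago vs limit 270 → met
2. licensed cosmetologists 3 < 6 → not met
3. continuing-education completion 29 days ago vs limit 45 → met
4. chemical safety data sheets absent → not met
5. estheticians with active license 4 ≥ 3 → met
6. premises liability coverage $825,000 ≥ $650,000 → met
7. service price list present → met
8. condition 'offers chemical hair treatments' holds; chairs per licensed practitioner 5 > 2 → not met
9. condition 'offers tanning services' holds; professional liability coverage $425,000 < $450,000 → not met
10. chemical-storage review 94 days ago vs limit 90 → not met
Not met: 2, 4, 8, 9, 10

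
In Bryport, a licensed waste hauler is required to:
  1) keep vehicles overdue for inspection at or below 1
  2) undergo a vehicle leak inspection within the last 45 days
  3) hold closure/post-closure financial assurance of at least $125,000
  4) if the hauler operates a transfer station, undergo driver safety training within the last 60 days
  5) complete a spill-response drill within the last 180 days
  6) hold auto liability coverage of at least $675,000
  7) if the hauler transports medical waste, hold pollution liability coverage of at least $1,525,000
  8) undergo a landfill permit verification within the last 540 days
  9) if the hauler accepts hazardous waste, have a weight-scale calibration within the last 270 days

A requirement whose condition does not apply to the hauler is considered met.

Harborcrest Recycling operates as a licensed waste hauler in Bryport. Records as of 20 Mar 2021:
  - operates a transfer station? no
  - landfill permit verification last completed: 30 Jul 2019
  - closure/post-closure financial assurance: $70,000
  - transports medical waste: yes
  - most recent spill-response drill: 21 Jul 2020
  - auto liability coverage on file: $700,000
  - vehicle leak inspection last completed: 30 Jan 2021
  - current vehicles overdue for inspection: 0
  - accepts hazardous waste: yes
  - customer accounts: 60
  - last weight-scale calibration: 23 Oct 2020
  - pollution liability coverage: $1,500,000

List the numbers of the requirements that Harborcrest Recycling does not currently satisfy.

1. vehicles overdue for inspection 0 ≤ 1 → met
2. vehicle leak inspection 49 days ago vs limit 45 → not met
3. closure/post-closure financial assurance $70,000 < $125,000 → not met
4. condition 'operates a transfer station' does not hold → requirement n/a → met
5. spill-response drill 242 days ago vs limit 180 → not met
6. auto liability coverage $700,000 ≥ $675,000 → met
7. condition 'transports medical waste' holds; pollution liability coverage $1,500,000 < $1,525,000 → not met
8. landfill permit verification 599 days ago vs limit 540 → not met
9. condition 'accepts hazardous waste' holds; weight-scale calibration 148 days ago vs limit 270 → met
Not met: 2, 3, 5, 7, 8

2, 3, 5, 7, 8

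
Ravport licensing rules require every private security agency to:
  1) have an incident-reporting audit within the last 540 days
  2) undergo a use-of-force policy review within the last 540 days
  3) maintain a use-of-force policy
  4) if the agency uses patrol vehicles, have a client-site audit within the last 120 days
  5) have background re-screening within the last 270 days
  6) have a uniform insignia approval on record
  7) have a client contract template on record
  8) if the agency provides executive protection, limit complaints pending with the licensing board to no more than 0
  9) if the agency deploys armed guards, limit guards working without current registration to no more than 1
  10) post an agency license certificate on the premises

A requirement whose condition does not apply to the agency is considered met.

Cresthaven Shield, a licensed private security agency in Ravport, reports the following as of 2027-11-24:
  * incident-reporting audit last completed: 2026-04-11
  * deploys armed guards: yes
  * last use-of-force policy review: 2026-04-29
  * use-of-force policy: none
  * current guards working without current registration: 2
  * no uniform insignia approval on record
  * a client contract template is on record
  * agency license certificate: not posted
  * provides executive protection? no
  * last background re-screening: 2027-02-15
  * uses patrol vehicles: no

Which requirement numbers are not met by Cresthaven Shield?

1, 2, 3, 5, 6, 9, 10

1. incident-reporting audit 592 days ago vs limit 540 → not met
2. use-of-force policy review 574 days ago vs limit 540 → not met
3. use-of-force policy absent → not met
4. condition 'uses patrol vehicles' does not hold → requirement n/a → met
5. background re-screening 282 days ago vs limit 270 → not met
6. uniform insignia approval absent → not met
7. client contract template present → met
8. condition 'provides executive protection' does not hold → requirement n/a → met
9. condition 'deploys armed guards' holds; guards working without current registration 2 > 1 → not met
10. agency license certificate absent → not met
Not met: 1, 2, 3, 5, 6, 9, 10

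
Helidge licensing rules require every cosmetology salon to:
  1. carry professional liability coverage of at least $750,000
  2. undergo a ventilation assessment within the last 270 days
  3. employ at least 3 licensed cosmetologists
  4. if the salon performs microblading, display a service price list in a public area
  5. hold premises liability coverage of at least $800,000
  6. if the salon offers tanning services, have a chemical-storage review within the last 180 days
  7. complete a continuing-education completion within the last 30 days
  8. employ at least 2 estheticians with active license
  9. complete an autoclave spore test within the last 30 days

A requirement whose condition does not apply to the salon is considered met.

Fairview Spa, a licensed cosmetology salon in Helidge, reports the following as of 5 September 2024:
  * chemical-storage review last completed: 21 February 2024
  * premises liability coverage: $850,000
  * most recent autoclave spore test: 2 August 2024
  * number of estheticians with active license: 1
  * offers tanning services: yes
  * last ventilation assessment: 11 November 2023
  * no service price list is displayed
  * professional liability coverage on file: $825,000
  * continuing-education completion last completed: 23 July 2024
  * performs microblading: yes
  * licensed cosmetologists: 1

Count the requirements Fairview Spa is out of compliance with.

1. professional liability coverage $825,000 ≥ $750,000 → met
2. ventilation assessment 299 days ago vs limit 270 → not met
3. licensed cosmetologists 1 < 3 → not met
4. condition 'performs microblading' holds; service price list absent → not met
5. premises liability coverage $850,000 ≥ $800,000 → met
6. condition 'offers tanning services' holds; chemical-storage review 197 days ago vs limit 180 → not met
7. continuing-education completion 44 days ago vs limit 30 → not met
8. estheticians with active license 1 < 2 → not met
9. autoclave spore test 34 days ago vs limit 30 → not met
Not met: 7 of 9

7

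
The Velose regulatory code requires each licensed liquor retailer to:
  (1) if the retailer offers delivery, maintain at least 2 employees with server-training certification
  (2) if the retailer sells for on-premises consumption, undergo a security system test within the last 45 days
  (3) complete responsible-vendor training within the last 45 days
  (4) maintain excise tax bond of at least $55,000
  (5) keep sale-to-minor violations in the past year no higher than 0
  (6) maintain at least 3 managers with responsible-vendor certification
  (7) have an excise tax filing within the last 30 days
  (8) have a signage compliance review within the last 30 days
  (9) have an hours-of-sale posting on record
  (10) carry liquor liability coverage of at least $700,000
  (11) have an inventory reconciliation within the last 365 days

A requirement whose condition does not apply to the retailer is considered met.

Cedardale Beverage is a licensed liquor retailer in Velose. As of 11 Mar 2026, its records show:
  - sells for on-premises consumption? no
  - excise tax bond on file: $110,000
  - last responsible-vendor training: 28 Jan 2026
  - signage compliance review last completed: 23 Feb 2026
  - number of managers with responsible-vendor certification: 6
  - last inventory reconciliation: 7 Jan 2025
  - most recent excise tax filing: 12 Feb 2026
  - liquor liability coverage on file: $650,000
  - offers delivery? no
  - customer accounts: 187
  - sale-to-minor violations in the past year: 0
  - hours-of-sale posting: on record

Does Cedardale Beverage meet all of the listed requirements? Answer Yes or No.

No

1. condition 'offers delivery' does not hold → requirement n/a → met
2. condition 'sells for on-premises consumption' does not hold → requirement n/a → met
3. responsible-vendor training 42 days ago vs limit 45 → met
4. excise tax bond $110,000 ≥ $55,000 → met
5. sale-to-minor violations in the past year 0 ≤ 0 → met
6. managers with responsible-vendor certification 6 ≥ 3 → met
7. excise tax filing 27 days ago vs limit 30 → met
8. signage compliance review 16 days ago vs limit 30 → met
9. hours-of-sale posting present → met
10. liquor liability coverage $650,000 < $700,000 → not met
11. inventory reconciliation 428 days ago vs limit 365 → not met
Not met: 10, 11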